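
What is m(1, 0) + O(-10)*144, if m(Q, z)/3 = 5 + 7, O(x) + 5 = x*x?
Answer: 13716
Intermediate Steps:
O(x) = -5 + x**2 (O(x) = -5 + x*x = -5 + x**2)
m(Q, z) = 36 (m(Q, z) = 3*(5 + 7) = 3*12 = 36)
m(1, 0) + O(-10)*144 = 36 + (-5 + (-10)**2)*144 = 36 + (-5 + 100)*144 = 36 + 95*144 = 36 + 13680 = 13716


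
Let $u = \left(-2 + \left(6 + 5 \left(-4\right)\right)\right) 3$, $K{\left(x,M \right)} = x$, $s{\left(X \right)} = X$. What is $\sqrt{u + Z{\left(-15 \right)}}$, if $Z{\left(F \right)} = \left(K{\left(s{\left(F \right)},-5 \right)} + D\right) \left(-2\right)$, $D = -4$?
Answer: $i \sqrt{10} \approx 3.1623 i$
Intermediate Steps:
$u = -48$ ($u = \left(-2 + \left(6 - 20\right)\right) 3 = \left(-2 - 14\right) 3 = \left(-16\right) 3 = -48$)
$Z{\left(F \right)} = 8 - 2 F$ ($Z{\left(F \right)} = \left(F - 4\right) \left(-2\right) = \left(-4 + F\right) \left(-2\right) = 8 - 2 F$)
$\sqrt{u + Z{\left(-15 \right)}} = \sqrt{-48 + \left(8 - -30\right)} = \sqrt{-48 + \left(8 + 30\right)} = \sqrt{-48 + 38} = \sqrt{-10} = i \sqrt{10}$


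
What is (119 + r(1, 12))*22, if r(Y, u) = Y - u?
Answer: 2376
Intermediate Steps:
(119 + r(1, 12))*22 = (119 + (1 - 1*12))*22 = (119 + (1 - 12))*22 = (119 - 11)*22 = 108*22 = 2376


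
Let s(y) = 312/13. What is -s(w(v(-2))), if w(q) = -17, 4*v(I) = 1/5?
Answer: -24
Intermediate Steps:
v(I) = 1/20 (v(I) = (1/4)/5 = (1/4)*(1/5) = 1/20)
s(y) = 24 (s(y) = 312*(1/13) = 24)
-s(w(v(-2))) = -1*24 = -24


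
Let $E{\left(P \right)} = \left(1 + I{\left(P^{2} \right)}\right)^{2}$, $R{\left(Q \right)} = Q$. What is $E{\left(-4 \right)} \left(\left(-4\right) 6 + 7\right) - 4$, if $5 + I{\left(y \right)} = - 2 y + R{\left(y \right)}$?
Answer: $-6804$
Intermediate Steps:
$I{\left(y \right)} = -5 - y$ ($I{\left(y \right)} = -5 + \left(- 2 y + y\right) = -5 - y$)
$E{\left(P \right)} = \left(-4 - P^{2}\right)^{2}$ ($E{\left(P \right)} = \left(1 - \left(5 + P^{2}\right)\right)^{2} = \left(-4 - P^{2}\right)^{2}$)
$E{\left(-4 \right)} \left(\left(-4\right) 6 + 7\right) - 4 = \left(4 + \left(-4\right)^{2}\right)^{2} \left(\left(-4\right) 6 + 7\right) - 4 = \left(4 + 16\right)^{2} \left(-24 + 7\right) - 4 = 20^{2} \left(-17\right) - 4 = 400 \left(-17\right) - 4 = -6800 - 4 = -6804$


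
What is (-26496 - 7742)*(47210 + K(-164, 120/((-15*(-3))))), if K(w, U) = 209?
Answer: -1623531722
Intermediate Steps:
(-26496 - 7742)*(47210 + K(-164, 120/((-15*(-3))))) = (-26496 - 7742)*(47210 + 209) = -34238*47419 = -1623531722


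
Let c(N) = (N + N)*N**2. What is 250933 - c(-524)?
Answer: 288006581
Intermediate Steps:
c(N) = 2*N**3 (c(N) = (2*N)*N**2 = 2*N**3)
250933 - c(-524) = 250933 - 2*(-524)**3 = 250933 - 2*(-143877824) = 250933 - 1*(-287755648) = 250933 + 287755648 = 288006581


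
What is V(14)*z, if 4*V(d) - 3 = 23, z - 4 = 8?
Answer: 78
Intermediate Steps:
z = 12 (z = 4 + 8 = 12)
V(d) = 13/2 (V(d) = ¾ + (¼)*23 = ¾ + 23/4 = 13/2)
V(14)*z = (13/2)*12 = 78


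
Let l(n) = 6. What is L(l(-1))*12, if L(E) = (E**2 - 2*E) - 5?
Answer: 228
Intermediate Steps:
L(E) = -5 + E**2 - 2*E
L(l(-1))*12 = (-5 + 6**2 - 2*6)*12 = (-5 + 36 - 12)*12 = 19*12 = 228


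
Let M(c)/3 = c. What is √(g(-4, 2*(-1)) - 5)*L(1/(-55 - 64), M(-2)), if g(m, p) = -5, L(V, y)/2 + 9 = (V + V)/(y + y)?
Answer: -6425*I*√10/357 ≈ -56.912*I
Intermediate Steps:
M(c) = 3*c
L(V, y) = -18 + 2*V/y (L(V, y) = -18 + 2*((V + V)/(y + y)) = -18 + 2*((2*V)/((2*y))) = -18 + 2*((2*V)*(1/(2*y))) = -18 + 2*(V/y) = -18 + 2*V/y)
√(g(-4, 2*(-1)) - 5)*L(1/(-55 - 64), M(-2)) = √(-5 - 5)*(-18 + 2/((-55 - 64)*((3*(-2))))) = √(-10)*(-18 + 2/(-119*(-6))) = (I*√10)*(-18 + 2*(-1/119)*(-⅙)) = (I*√10)*(-18 + 1/357) = (I*√10)*(-6425/357) = -6425*I*√10/357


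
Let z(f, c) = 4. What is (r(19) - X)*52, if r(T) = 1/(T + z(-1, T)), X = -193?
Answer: 230880/23 ≈ 10038.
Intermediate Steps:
r(T) = 1/(4 + T) (r(T) = 1/(T + 4) = 1/(4 + T))
(r(19) - X)*52 = (1/(4 + 19) - 1*(-193))*52 = (1/23 + 193)*52 = (4440/23)*52 = 230880/23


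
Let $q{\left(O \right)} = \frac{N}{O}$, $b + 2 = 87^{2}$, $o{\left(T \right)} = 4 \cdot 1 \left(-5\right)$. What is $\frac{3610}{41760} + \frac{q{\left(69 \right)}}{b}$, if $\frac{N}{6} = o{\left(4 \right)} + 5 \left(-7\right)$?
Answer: $\frac{62369441}{726795216} \approx 0.085814$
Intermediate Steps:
$o{\left(T \right)} = -20$ ($o{\left(T \right)} = 4 \left(-5\right) = -20$)
$N = -330$ ($N = 6 \left(-20 + 5 \left(-7\right)\right) = 6 \left(-20 - 35\right) = 6 \left(-55\right) = -330$)
$b = 7567$ ($b = -2 + 87^{2} = -2 + 7569 = 7567$)
$q{\left(O \right)} = - \frac{330}{O}$
$\frac{3610}{41760} + \frac{q{\left(69 \right)}}{b} = \frac{3610}{41760} + \frac{\left(-330\right) \frac{1}{69}}{7567} = 3610 \cdot \frac{1}{41760} + \left(-330\right) \frac{1}{69} \cdot \frac{1}{7567} = \frac{361}{4176} - \frac{110}{174041} = \frac{62369441}{726795216}$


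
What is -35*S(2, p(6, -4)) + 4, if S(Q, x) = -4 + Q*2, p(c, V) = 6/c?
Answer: 4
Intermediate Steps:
S(Q, x) = -4 + 2*Q
-35*S(2, p(6, -4)) + 4 = -35*(-4 + 2*2) + 4 = -35*(-4 + 4) + 4 = -35*0 + 4 = 0 + 4 = 4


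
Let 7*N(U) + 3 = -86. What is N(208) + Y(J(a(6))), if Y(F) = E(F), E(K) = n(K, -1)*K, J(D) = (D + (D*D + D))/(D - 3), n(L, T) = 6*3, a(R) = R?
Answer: 1927/7 ≈ 275.29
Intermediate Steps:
n(L, T) = 18
J(D) = (D² + 2*D)/(-3 + D) (J(D) = (D + (D² + D))/(-3 + D) = (D + (D + D²))/(-3 + D) = (D² + 2*D)/(-3 + D))
N(U) = -89/7 (N(U) = -3/7 + (⅐)*(-86) = -3/7 - 86/7 = -89/7)
E(K) = 18*K
Y(F) = 18*F
N(208) + Y(J(a(6))) = -89/7 + 18*(6*(2 + 6)/(-3 + 6)) = -89/7 + 18*(6*8/3) = -89/7 + 18*(6*(⅓)*8) = -89/7 + 18*16 = -89/7 + 288 = 1927/7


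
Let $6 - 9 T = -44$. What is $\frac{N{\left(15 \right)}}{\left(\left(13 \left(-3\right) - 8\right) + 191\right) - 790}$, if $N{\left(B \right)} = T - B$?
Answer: $\frac{5}{342} \approx 0.01462$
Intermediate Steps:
$T = \frac{50}{9}$ ($T = \frac{2}{3} - - \frac{44}{9} = \frac{2}{3} + \frac{44}{9} = \frac{50}{9} \approx 5.5556$)
$N{\left(B \right)} = \frac{50}{9} - B$
$\frac{N{\left(15 \right)}}{\left(\left(13 \left(-3\right) - 8\right) + 191\right) - 790} = \frac{\frac{50}{9} - 15}{\left(\left(13 \left(-3\right) - 8\right) + 191\right) - 790} = \frac{\frac{50}{9} - 15}{\left(\left(-39 - 8\right) + 191\right) - 790} = - \frac{85}{9 \left(\left(-47 + 191\right) - 790\right)} = - \frac{85}{9 \left(144 - 790\right)} = - \frac{85}{9 \left(-646\right)} = \left(- \frac{85}{9}\right) \left(- \frac{1}{646}\right) = \frac{5}{342}$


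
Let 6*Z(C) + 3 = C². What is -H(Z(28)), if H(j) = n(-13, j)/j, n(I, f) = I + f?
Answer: -703/781 ≈ -0.90013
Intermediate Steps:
Z(C) = -½ + C²/6
H(j) = (-13 + j)/j
-H(Z(28)) = -(-13 + (-½ + (⅙)*28²))/(-½ + (⅙)*28²) = -(-13 + (-½ + (⅙)*784))/(-½ + (⅙)*784) = -(-13 + (-½ + 392/3))/(-½ + 392/3) = -(-13 + 781/6)/781/6 = -6*703/(781*6) = -1*703/781 = -703/781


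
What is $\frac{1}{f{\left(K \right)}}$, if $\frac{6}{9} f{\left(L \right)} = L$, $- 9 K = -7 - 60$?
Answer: $\frac{6}{67} \approx 0.089552$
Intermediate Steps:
$K = \frac{67}{9}$ ($K = - \frac{-7 - 60}{9} = \left(- \frac{1}{9}\right) \left(-67\right) = \frac{67}{9} \approx 7.4444$)
$f{\left(L \right)} = \frac{3 L}{2}$
$\frac{1}{f{\left(K \right)}} = \frac{1}{\frac{3}{2} \cdot \frac{67}{9}} = \frac{1}{\frac{67}{6}} = \frac{6}{67}$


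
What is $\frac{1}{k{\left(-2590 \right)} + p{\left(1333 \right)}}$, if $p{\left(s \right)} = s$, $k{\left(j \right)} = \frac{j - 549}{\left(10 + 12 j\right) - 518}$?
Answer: $\frac{31588}{42109943} \approx 0.00075013$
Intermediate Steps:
$k{\left(j \right)} = \frac{-549 + j}{-508 + 12 j}$
$\frac{1}{k{\left(-2590 \right)} + p{\left(1333 \right)}} = \frac{1}{\frac{-549 - 2590}{4 \left(-127 + 3 \left(-2590\right)\right)} + 1333} = \frac{1}{\frac{1}{4} \frac{1}{-127 - 7770} \left(-3139\right) + 1333} = \frac{1}{\frac{1}{4} \frac{1}{-7897} \left(-3139\right) + 1333} = \frac{1}{\frac{1}{4} \left(- \frac{1}{7897}\right) \left(-3139\right) + 1333} = \frac{1}{\frac{3139}{31588} + 1333} = \frac{1}{\frac{42109943}{31588}} = \frac{31588}{42109943}$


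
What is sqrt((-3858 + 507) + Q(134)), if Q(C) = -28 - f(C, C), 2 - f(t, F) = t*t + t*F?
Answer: sqrt(32531) ≈ 180.36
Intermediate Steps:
f(t, F) = 2 - t**2 - F*t (f(t, F) = 2 - (t*t + t*F) = 2 - (t**2 + F*t) = 2 + (-t**2 - F*t) = 2 - t**2 - F*t)
Q(C) = -30 + 2*C**2 (Q(C) = -28 - (2 - C**2 - C*C) = -28 - (2 - C**2 - C**2) = -28 - (2 - 2*C**2) = -28 + (-2 + 2*C**2) = -30 + 2*C**2)
sqrt((-3858 + 507) + Q(134)) = sqrt((-3858 + 507) + (-30 + 2*134**2)) = sqrt(-3351 + (-30 + 2*17956)) = sqrt(-3351 + (-30 + 35912)) = sqrt(-3351 + 35882) = sqrt(32531)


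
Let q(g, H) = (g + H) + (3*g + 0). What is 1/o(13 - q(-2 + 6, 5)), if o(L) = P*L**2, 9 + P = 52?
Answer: 1/2752 ≈ 0.00036337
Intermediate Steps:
q(g, H) = H + 4*g (q(g, H) = (H + g) + 3*g = H + 4*g)
P = 43 (P = -9 + 52 = 43)
o(L) = 43*L**2
1/o(13 - q(-2 + 6, 5)) = 1/(43*(13 - (5 + 4*(-2 + 6)))**2) = 1/(43*(13 - (5 + 4*4))**2) = 1/(43*(13 - (5 + 16))**2) = 1/(43*(13 - 1*21)**2) = 1/(43*(13 - 21)**2) = 1/(43*(-8)**2) = 1/(43*64) = 1/2752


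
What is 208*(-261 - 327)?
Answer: -122304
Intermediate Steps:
208*(-261 - 327) = 208*(-588) = -122304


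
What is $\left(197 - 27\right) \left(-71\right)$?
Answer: $-12070$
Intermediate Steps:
$\left(197 - 27\right) \left(-71\right) = 170 \left(-71\right) = -12070$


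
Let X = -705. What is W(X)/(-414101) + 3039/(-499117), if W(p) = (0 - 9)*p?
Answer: -4425350304/206684848817 ≈ -0.021411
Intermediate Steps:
W(p) = -9*p
W(X)/(-414101) + 3039/(-499117) = -9*(-705)/(-414101) + 3039/(-499117) = 6345*(-1/414101) + 3039*(-1/499117) = -6345/414101 - 3039/499117 = -4425350304/206684848817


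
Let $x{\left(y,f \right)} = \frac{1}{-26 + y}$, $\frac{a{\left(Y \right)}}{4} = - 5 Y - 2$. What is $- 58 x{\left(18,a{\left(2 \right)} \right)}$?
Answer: $\frac{29}{4} \approx 7.25$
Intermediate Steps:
$a{\left(Y \right)} = -8 - 20 Y$ ($a{\left(Y \right)} = 4 \left(- 5 Y - 2\right) = 4 \left(-2 - 5 Y\right) = -8 - 20 Y$)
$- 58 x{\left(18,a{\left(2 \right)} \right)} = - \frac{58}{-26 + 18} = - \frac{58}{-8} = \left(-58\right) \left(- \frac{1}{8}\right) = \frac{29}{4}$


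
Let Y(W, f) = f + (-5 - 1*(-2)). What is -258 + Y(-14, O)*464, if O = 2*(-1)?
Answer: -2578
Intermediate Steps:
O = -2
Y(W, f) = -3 + f (Y(W, f) = f + (-5 + 2) = f - 3 = -3 + f)
-258 + Y(-14, O)*464 = -258 + (-3 - 2)*464 = -258 - 5*464 = -258 - 2320 = -2578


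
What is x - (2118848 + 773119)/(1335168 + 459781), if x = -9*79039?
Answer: -98218589082/138073 ≈ -7.1135e+5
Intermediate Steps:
x = -711351
x - (2118848 + 773119)/(1335168 + 459781) = -711351 - (2118848 + 773119)/(1335168 + 459781) = -711351 - 2891967/1794949 = -711351 - 1*222459/138073 = -711351 - 222459/138073 = -98218589082/138073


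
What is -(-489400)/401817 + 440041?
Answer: 176816443897/401817 ≈ 4.4004e+5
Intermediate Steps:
-(-489400)/401817 + 440041 = -1*(-489400/401817) + 440041 = 489400/401817 + 440041 = 176816443897/401817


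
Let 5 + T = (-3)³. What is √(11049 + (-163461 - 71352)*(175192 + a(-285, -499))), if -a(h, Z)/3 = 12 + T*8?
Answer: I*√41309231163 ≈ 2.0325e+5*I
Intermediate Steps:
T = -32 (T = -5 + (-3)³ = -5 - 27 = -32)
a(h, Z) = 732 (a(h, Z) = -3*(12 - 32*8) = -3*(12 - 256) = -3*(-244) = 732)
√(11049 + (-163461 - 71352)*(175192 + a(-285, -499))) = √(11049 + (-163461 - 71352)*(175192 + 732)) = √(11049 - 234813*175924) = √(11049 - 41309242212) = √(-41309231163) = I*√41309231163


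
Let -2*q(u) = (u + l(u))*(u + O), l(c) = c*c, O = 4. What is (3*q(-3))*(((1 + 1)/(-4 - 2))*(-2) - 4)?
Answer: 30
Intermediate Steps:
l(c) = c²
q(u) = -(4 + u)*(u + u²)/2 (q(u) = -(u + u²)*(u + 4)/2 = -(u + u²)*(4 + u)/2 = -(4 + u)*(u + u²)/2)
(3*q(-3))*(((1 + 1)/(-4 - 2))*(-2) - 4) = (3*((½)*(-3)*(-4 - 1*(-3)² - 5*(-3))))*(((1 + 1)/(-4 - 2))*(-2) - 4) = (3*((½)*(-3)*(-4 - 1*9 + 15)))*((2/(-6))*(-2) - 4) = (3*((½)*(-3)*(-4 - 9 + 15)))*((2*(-⅙))*(-2) - 4) = (3*((½)*(-3)*2))*(-⅓*(-2) - 4) = (3*(-3))*(⅔ - 4) = -9*(-10/3) = 30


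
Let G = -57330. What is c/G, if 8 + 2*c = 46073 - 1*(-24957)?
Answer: -1691/2730 ≈ -0.61941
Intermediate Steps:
c = 35511 (c = -4 + (46073 - 1*(-24957))/2 = -4 + (46073 + 24957)/2 = -4 + (½)*71030 = -4 + 35515 = 35511)
c/G = 35511/(-57330) = 35511*(-1/57330) = -1691/2730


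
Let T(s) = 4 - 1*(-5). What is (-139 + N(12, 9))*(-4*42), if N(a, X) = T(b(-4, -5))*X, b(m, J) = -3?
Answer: 9744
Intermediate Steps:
T(s) = 9 (T(s) = 4 + 5 = 9)
N(a, X) = 9*X
(-139 + N(12, 9))*(-4*42) = (-139 + 9*9)*(-4*42) = (-139 + 81)*(-168) = -58*(-168) = 9744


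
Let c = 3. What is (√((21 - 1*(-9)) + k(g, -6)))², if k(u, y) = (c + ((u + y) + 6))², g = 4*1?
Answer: 79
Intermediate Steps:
g = 4
k(u, y) = (9 + u + y)² (k(u, y) = (3 + ((u + y) + 6))² = (3 + (6 + u + y))² = (9 + u + y)²)
(√((21 - 1*(-9)) + k(g, -6)))² = (√((21 - 1*(-9)) + (9 + 4 - 6)²))² = (√((21 + 9) + 7²))² = (√(30 + 49))² = (√79)² = 79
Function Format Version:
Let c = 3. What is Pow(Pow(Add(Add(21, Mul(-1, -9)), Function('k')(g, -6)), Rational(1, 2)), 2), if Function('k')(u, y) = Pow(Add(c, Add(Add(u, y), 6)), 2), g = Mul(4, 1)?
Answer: 79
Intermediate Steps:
g = 4
Function('k')(u, y) = Pow(Add(9, u, y), 2) (Function('k')(u, y) = Pow(Add(3, Add(Add(u, y), 6)), 2) = Pow(Add(3, Add(6, u, y)), 2) = Pow(Add(9, u, y), 2))
Pow(Pow(Add(Add(21, Mul(-1, -9)), Function('k')(g, -6)), Rational(1, 2)), 2) = Pow(Pow(Add(Add(21, Mul(-1, -9)), Pow(Add(9, 4, -6), 2)), Rational(1, 2)), 2) = Pow(Pow(Add(Add(21, 9), Pow(7, 2)), Rational(1, 2)), 2) = Pow(Pow(Add(30, 49), Rational(1, 2)), 2) = Pow(Pow(79, Rational(1, 2)), 2) = 79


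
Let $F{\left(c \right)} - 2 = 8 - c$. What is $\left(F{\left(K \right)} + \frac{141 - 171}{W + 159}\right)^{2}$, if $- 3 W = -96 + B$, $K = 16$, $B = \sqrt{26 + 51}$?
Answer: $\frac{510596634303}{13468671938} + \frac{45474345 \sqrt{77}}{13468671938} \approx 37.94$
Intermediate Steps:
$B = \sqrt{77} \approx 8.775$
$F{\left(c \right)} = 10 - c$ ($F{\left(c \right)} = 2 - \left(-8 + c\right) = 10 - c$)
$W = 32 - \frac{\sqrt{77}}{3}$ ($W = - \frac{-96 + \sqrt{77}}{3} = 32 - \frac{\sqrt{77}}{3} \approx 29.075$)
$\left(F{\left(K \right)} + \frac{141 - 171}{W + 159}\right)^{2} = \left(\left(10 - 16\right) + \frac{141 - 171}{\left(32 - \frac{\sqrt{77}}{3}\right) + 159}\right)^{2} = \left(\left(10 - 16\right) - \frac{30}{191 - \frac{\sqrt{77}}{3}}\right)^{2} = \left(-6 - \frac{30}{191 - \frac{\sqrt{77}}{3}}\right)^{2}$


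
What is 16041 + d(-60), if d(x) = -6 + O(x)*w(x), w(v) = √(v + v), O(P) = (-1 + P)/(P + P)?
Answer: 16035 + 61*I*√30/60 ≈ 16035.0 + 5.5685*I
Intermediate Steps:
O(P) = (-1 + P)/(2*P) (O(P) = (-1 + P)/((2*P)) = (-1 + P)*(1/(2*P)) = (-1 + P)/(2*P))
w(v) = √2*√v (w(v) = √(2*v) = √2*√v)
d(x) = -6 + √2*(-1 + x)/(2*√x) (d(x) = -6 + ((-1 + x)/(2*x))*(√2*√x) = -6 + √2*(-1 + x)/(2*√x))
16041 + d(-60) = 16041 + (-24*I*√15 + √2*(-1 - 60))/(2*√(-60)) = 16041 + (-I*√15/30)*(-24*I*√15 + √2*(-61))/2 = 16041 + (-I*√15/30)*(-24*I*√15 - 61*√2)/2 = 16041 + (-I*√15/30)*(-61*√2 - 24*I*√15)/2 = 16041 - I*√15*(-61*√2 - 24*I*√15)/60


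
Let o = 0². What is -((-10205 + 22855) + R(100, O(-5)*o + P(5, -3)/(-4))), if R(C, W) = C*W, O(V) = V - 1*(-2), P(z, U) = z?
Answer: -12525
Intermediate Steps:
o = 0
O(V) = 2 + V (O(V) = V + 2 = 2 + V)
-((-10205 + 22855) + R(100, O(-5)*o + P(5, -3)/(-4))) = -((-10205 + 22855) + 100*((2 - 5)*0 + 5/(-4))) = -(12650 + 100*(-3*0 + 5*(-¼))) = -(12650 + 100*(0 - 5/4)) = -(12650 + 100*(-5/4)) = -(12650 - 125) = -1*12525 = -12525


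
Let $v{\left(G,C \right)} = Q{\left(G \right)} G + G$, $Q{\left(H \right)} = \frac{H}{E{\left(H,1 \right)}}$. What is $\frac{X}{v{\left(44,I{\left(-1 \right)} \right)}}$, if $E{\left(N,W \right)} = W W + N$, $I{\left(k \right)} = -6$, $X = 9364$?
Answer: $\frac{105345}{979} \approx 107.6$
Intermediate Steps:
$E{\left(N,W \right)} = N + W^{2}$ ($E{\left(N,W \right)} = W^{2} + N = N + W^{2}$)
$Q{\left(H \right)} = \frac{H}{1 + H}$ ($Q{\left(H \right)} = \frac{H}{H + 1^{2}} = \frac{H}{H + 1} = \frac{H}{1 + H}$)
$v{\left(G,C \right)} = G + \frac{G^{2}}{1 + G}$ ($v{\left(G,C \right)} = \frac{G}{1 + G} G + G = \frac{G^{2}}{1 + G} + G = G + \frac{G^{2}}{1 + G}$)
$\frac{X}{v{\left(44,I{\left(-1 \right)} \right)}} = \frac{9364}{44 \frac{1}{1 + 44} \left(1 + 2 \cdot 44\right)} = \frac{9364}{44 \cdot \frac{1}{45} \left(1 + 88\right)} = \frac{9364}{44 \cdot \frac{1}{45} \cdot 89} = \frac{9364}{\frac{3916}{45}} = 9364 \cdot \frac{45}{3916} = \frac{105345}{979}$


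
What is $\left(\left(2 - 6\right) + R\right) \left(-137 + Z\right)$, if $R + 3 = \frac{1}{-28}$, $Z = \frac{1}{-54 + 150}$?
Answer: $\frac{2590747}{2688} \approx 963.82$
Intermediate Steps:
$Z = \frac{1}{96} \approx 0.010417$
$R = - \frac{85}{28}$ ($R = -3 + \frac{1}{-28} = -3 - \frac{1}{28} = - \frac{85}{28} \approx -3.0357$)
$\left(\left(2 - 6\right) + R\right) \left(-137 + Z\right) = \left(\left(2 - 6\right) - \frac{85}{28}\right) \left(-137 + \frac{1}{96}\right) = \left(\left(2 - 6\right) - \frac{85}{28}\right) \left(- \frac{13151}{96}\right) = \left(-4 - \frac{85}{28}\right) \left(- \frac{13151}{96}\right) = \left(- \frac{197}{28}\right) \left(- \frac{13151}{96}\right) = \frac{2590747}{2688}$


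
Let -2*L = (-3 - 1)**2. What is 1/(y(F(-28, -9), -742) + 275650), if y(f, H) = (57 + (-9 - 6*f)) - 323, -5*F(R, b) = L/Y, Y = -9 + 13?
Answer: 5/1376863 ≈ 3.6314e-6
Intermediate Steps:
Y = 4
L = -8 (L = -(-3 - 1)**2/2 = -1/2*(-4)**2 = -1/2*16 = -8)
F(R, b) = 2/5 (F(R, b) = -(-8)/(5*4) = -1/5*(-2) = 2/5)
y(f, H) = -275 - 6*f (y(f, H) = (48 - 6*f) - 323 = -275 - 6*f)
1/(y(F(-28, -9), -742) + 275650) = 1/((-275 - 6*2/5) + 275650) = 1/((-275 - 12/5) + 275650) = 1/(-1387/5 + 275650) = 1/(1376863/5) = 5/1376863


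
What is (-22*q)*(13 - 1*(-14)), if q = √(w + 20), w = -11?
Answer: -1782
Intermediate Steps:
q = 3 (q = √(-11 + 20) = √9 = 3)
(-22*q)*(13 - 1*(-14)) = (-22*3)*(13 - 1*(-14)) = -66*(13 + 14) = -66*27 = -1782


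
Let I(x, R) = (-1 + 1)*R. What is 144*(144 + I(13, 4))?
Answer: 20736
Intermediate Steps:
I(x, R) = 0 (I(x, R) = 0*R = 0)
144*(144 + I(13, 4)) = 144*(144 + 0) = 144*144 = 20736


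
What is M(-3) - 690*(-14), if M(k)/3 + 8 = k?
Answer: 9627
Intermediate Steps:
M(k) = -24 + 3*k
M(-3) - 690*(-14) = (-24 + 3*(-3)) - 690*(-14) = (-24 - 9) - 69*(-140) = -33 + 9660 = 9627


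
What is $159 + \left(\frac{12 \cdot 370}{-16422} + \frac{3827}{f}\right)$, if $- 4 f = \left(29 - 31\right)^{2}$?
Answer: $- \frac{10040056}{2737} \approx -3668.3$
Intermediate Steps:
$f = -1$ ($f = - \frac{\left(29 - 31\right)^{2}}{4} = - \frac{\left(-2\right)^{2}}{4} = \left(- \frac{1}{4}\right) 4 = -1$)
$159 + \left(\frac{12 \cdot 370}{-16422} + \frac{3827}{f}\right) = 159 + \left(\frac{12 \cdot 370}{-16422} + \frac{3827}{-1}\right) = 159 + \left(4440 \left(- \frac{1}{16422}\right) + 3827 \left(-1\right)\right) = 159 - \frac{10475239}{2737} = - \frac{10040056}{2737}$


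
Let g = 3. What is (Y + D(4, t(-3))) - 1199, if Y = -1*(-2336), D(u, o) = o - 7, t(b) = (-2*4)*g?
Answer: 1106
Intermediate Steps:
t(b) = -24 (t(b) = -2*4*3 = -8*3 = -24)
D(u, o) = -7 + o
Y = 2336
(Y + D(4, t(-3))) - 1199 = (2336 + (-7 - 24)) - 1199 = (2336 - 31) - 1199 = 2305 - 1199 = 1106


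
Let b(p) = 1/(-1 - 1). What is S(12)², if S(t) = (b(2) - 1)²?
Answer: 81/16 ≈ 5.0625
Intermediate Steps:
b(p) = -½ (b(p) = 1/(-2) = -½)
S(t) = 9/4 (S(t) = (-½ - 1)² = (-3/2)² = 9/4)
S(12)² = (9/4)² = 81/16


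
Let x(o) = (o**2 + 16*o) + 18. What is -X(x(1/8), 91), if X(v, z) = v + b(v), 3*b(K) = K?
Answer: -427/16 ≈ -26.688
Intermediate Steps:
b(K) = K/3
x(o) = 18 + o**2 + 16*o
X(v, z) = 4*v/3 (X(v, z) = v + v/3 = 4*v/3)
-X(x(1/8), 91) = -4*(18 + (1/8)**2 + 16*(1/8))/3 = -4*(18 + 1/64 + 2)/3 = -4*1281/(3*64) = -1*427/16 = -427/16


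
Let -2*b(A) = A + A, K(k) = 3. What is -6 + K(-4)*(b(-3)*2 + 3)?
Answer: 21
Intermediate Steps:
b(A) = -A (b(A) = -(A + A)/2 = -A)
-6 + K(-4)*(b(-3)*2 + 3) = -6 + 3*(-1*(-3)*2 + 3) = -6 + 3*(3*2 + 3) = -6 + 3*(6 + 3) = -6 + 3*9 = -6 + 27 = 21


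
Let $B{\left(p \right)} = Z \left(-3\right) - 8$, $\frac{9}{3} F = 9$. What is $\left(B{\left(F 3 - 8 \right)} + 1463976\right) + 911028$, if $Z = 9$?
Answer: $2374969$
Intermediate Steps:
$F = 3$ ($F = \frac{1}{3} \cdot 9 = 3$)
$B{\left(p \right)} = -35$ ($B{\left(p \right)} = 9 \left(-3\right) - 8 = -27 - 8 = -35$)
$\left(B{\left(F 3 - 8 \right)} + 1463976\right) + 911028 = \left(-35 + 1463976\right) + 911028 = 1463941 + 911028 = 2374969$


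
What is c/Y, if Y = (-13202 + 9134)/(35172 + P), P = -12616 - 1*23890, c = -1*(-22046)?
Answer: 7352341/1017 ≈ 7229.4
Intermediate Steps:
c = 22046
P = -36506 (P = -12616 - 23890 = -36506)
Y = 2034/667 (Y = (-13202 + 9134)/(35172 - 36506) = -4068/(-1334) = -4068*(-1/1334) = 2034/667 ≈ 3.0495)
c/Y = 22046/(2034/667) = 22046*(667/2034) = 7352341/1017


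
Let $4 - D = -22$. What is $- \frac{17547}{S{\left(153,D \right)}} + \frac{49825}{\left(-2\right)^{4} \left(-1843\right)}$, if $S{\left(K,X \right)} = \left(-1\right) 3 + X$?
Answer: $- \frac{518571911}{678224} \approx -764.6$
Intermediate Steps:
$D = 26$ ($D = 4 - -22 = 4 + 22 = 26$)
$S{\left(K,X \right)} = -3 + X$
$- \frac{17547}{S{\left(153,D \right)}} + \frac{49825}{\left(-2\right)^{4} \left(-1843\right)} = - \frac{17547}{-3 + 26} + \frac{49825}{\left(-2\right)^{4} \left(-1843\right)} = - \frac{17547}{23} + \frac{49825}{16 \left(-1843\right)} = \left(-17547\right) \frac{1}{23} + \frac{49825}{-29488} = - \frac{17547}{23} + 49825 \left(- \frac{1}{29488}\right) = - \frac{17547}{23} - \frac{49825}{29488} = - \frac{518571911}{678224}$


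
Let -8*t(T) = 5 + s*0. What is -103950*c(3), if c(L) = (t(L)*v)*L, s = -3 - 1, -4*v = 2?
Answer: -779625/8 ≈ -97453.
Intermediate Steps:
v = -½ (v = -¼*2 = -½ ≈ -0.50000)
s = -4
t(T) = -5/8 (t(T) = -(5 - 4*0)/8 = -(5 + 0)/8 = -⅛*5 = -5/8)
c(L) = 5*L/16 (c(L) = (-5/8*(-½))*L = 5*L/16)
-103950*c(3) = -259875*3/8 = -103950*15/16 = -779625/8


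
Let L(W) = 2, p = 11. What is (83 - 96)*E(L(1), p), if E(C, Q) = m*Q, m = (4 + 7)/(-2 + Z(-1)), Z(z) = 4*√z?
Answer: 1573/10 + 1573*I/5 ≈ 157.3 + 314.6*I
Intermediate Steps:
m = 11*(-2 - 4*I)/20 (m = (4 + 7)/(-2 + 4*√(-1)) = 11/(-2 + 4*I) = 11*((-2 - 4*I)/20) = 11*(-2 - 4*I)/20 ≈ -1.1 - 2.2*I)
E(C, Q) = Q*(-11/10 - 11*I/5) (E(C, Q) = (-11/10 - 11*I/5)*Q = Q*(-11/10 - 11*I/5))
(83 - 96)*E(L(1), p) = (83 - 96)*(-11/10*11*(1 + 2*I)) = -13*(-121/10 - 121*I/5) = 1573/10 + 1573*I/5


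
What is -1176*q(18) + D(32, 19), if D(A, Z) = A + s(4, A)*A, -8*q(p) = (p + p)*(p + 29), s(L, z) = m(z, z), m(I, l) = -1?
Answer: 248724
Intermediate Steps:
s(L, z) = -1
q(p) = -p*(29 + p)/4 (q(p) = -(p + p)*(p + 29)/8 = -2*p*(29 + p)/8 = -p*(29 + p)/4)
D(A, Z) = 0 (D(A, Z) = A - A = 0)
-1176*q(18) + D(32, 19) = -(-294)*18*(29 + 18) + 0 = -(-294)*18*47 + 0 = -1176*(-423/2) + 0 = 248724 + 0 = 248724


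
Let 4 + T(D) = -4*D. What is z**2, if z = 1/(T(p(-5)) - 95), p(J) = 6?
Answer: 1/15129 ≈ 6.6098e-5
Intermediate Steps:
T(D) = -4 - 4*D
z = -1/123 (z = 1/((-4 - 4*6) - 95) = 1/((-4 - 24) - 95) = 1/(-28 - 95) = 1/(-123) = -1/123 ≈ -0.0081301)
z**2 = (-1/123)**2 = 1/15129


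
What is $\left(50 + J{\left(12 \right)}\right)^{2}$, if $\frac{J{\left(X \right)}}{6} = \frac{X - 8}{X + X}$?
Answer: $2601$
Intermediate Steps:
$J{\left(X \right)} = \frac{3 \left(-8 + X\right)}{X}$ ($J{\left(X \right)} = 6 \frac{X - 8}{X + X} = 6 \frac{-8 + X}{2 X} = \frac{3 \left(-8 + X\right)}{X}$)
$\left(50 + J{\left(12 \right)}\right)^{2} = \left(50 + \left(3 - \frac{24}{12}\right)\right)^{2} = \left(50 + \left(3 - 2\right)\right)^{2} = \left(50 + 1\right)^{2} = 51^{2} = 2601$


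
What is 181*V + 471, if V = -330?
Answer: -59259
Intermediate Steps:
181*V + 471 = 181*(-330) + 471 = -59730 + 471 = -59259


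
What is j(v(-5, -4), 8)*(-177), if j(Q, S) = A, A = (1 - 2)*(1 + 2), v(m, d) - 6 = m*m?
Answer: 531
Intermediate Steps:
v(m, d) = 6 + m² (v(m, d) = 6 + m*m = 6 + m²)
A = -3 (A = -1*3 = -3)
j(Q, S) = -3
j(v(-5, -4), 8)*(-177) = -3*(-177) = 531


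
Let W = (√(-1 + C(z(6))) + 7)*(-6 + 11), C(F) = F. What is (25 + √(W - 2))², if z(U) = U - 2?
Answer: (25 + √(33 + 5*√3))² ≈ 989.38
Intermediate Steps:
z(U) = -2 + U
W = 35 + 5*√3 (W = (√(-1 + (-2 + 6)) + 7)*(-6 + 11) = (√(-1 + 4) + 7)*5 = (√3 + 7)*5 = (7 + √3)*5 = 35 + 5*√3 ≈ 43.660)
(25 + √(W - 2))² = (25 + √((35 + 5*√3) - 2))² = (25 + √(33 + 5*√3))²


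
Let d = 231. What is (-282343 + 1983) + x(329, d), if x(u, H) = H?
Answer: -280129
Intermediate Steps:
(-282343 + 1983) + x(329, d) = (-282343 + 1983) + 231 = -280360 + 231 = -280129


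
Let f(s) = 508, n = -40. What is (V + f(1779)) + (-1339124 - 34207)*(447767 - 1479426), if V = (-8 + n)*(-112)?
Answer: 1416809292013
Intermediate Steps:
V = 5376 (V = (-8 - 40)*(-112) = -48*(-112) = 5376)
(V + f(1779)) + (-1339124 - 34207)*(447767 - 1479426) = (5376 + 508) + (-1339124 - 34207)*(447767 - 1479426) = 5884 - 1373331*(-1031659) = 5884 + 1416809286129 = 1416809292013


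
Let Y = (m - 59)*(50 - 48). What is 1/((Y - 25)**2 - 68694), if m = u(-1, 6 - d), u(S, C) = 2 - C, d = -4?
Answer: -1/43413 ≈ -2.3035e-5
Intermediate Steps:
m = -8 (m = 2 - (6 - 1*(-4)) = 2 - (6 + 4) = 2 - 1*10 = 2 - 10 = -8)
Y = -134 (Y = (-8 - 59)*(50 - 48) = -67*2 = -134)
1/((Y - 25)**2 - 68694) = 1/((-134 - 25)**2 - 68694) = 1/((-159)**2 - 68694) = 1/(25281 - 68694) = 1/(-43413) = -1/43413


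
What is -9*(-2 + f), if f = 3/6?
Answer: 27/2 ≈ 13.500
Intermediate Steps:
f = ½ (f = 3*(⅙) = ½ ≈ 0.50000)
-9*(-2 + f) = -9*(-2 + ½) = -9*(-3/2) = 27/2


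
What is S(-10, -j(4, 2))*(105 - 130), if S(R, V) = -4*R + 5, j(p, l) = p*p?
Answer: -1125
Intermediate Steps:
j(p, l) = p**2
S(R, V) = 5 - 4*R
S(-10, -j(4, 2))*(105 - 130) = (5 - 4*(-10))*(105 - 130) = (5 + 40)*(-25) = 45*(-25) = -1125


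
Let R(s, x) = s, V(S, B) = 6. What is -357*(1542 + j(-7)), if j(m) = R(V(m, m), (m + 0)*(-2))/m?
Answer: -550188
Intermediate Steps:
j(m) = 6/m
-357*(1542 + j(-7)) = -357*(1542 + 6/(-7)) = -357*(1542 + 6*(-⅐)) = -357*(1542 - 6/7) = -357*10788/7 = -550188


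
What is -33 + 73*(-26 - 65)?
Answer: -6676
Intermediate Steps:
-33 + 73*(-26 - 65) = -33 + 73*(-91) = -33 - 6643 = -6676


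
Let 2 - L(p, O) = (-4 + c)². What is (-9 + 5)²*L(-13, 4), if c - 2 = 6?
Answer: -224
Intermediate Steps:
c = 8 (c = 2 + 6 = 8)
L(p, O) = -14 (L(p, O) = 2 - (-4 + 8)² = 2 - 1*4² = 2 - 1*16 = 2 - 16 = -14)
(-9 + 5)²*L(-13, 4) = (-9 + 5)²*(-14) = (-4)²*(-14) = 16*(-14) = -224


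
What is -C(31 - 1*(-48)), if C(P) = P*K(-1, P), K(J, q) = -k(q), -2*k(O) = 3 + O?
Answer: -3239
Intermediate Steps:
k(O) = -3/2 - O/2 (k(O) = -(3 + O)/2 = -3/2 - O/2)
K(J, q) = 3/2 + q/2 (K(J, q) = -(-3/2 - q/2) = 3/2 + q/2)
C(P) = P*(3/2 + P/2)
-C(31 - 1*(-48)) = -(31 - 1*(-48))*(3 + (31 - 1*(-48)))/2 = -(31 + 48)*(3 + (31 + 48))/2 = -79*(3 + 79)/2 = -79*82/2 = -1*3239 = -3239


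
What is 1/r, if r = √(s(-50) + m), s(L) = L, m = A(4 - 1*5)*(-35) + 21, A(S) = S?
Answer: √6/6 ≈ 0.40825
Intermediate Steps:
m = 56 (m = (4 - 1*5)*(-35) + 21 = (4 - 5)*(-35) + 21 = -1*(-35) + 21 = 35 + 21 = 56)
r = √6 (r = √(-50 + 56) = √6 ≈ 2.4495)
1/r = 1/(√6) = √6/6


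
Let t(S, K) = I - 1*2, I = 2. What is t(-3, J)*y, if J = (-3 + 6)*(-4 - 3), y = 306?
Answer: 0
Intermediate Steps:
J = -21 (J = 3*(-7) = -21)
t(S, K) = 0 (t(S, K) = 2 - 1*2 = 2 - 2 = 0)
t(-3, J)*y = 0*306 = 0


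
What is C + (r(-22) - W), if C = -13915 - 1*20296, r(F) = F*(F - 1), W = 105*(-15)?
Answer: -32130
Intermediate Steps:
W = -1575
r(F) = F*(-1 + F)
C = -34211 (C = -13915 - 20296 = -34211)
C + (r(-22) - W) = -34211 + (-22*(-1 - 22) - 1*(-1575)) = -34211 + (-22*(-23) + 1575) = -34211 + (506 + 1575) = -34211 + 2081 = -32130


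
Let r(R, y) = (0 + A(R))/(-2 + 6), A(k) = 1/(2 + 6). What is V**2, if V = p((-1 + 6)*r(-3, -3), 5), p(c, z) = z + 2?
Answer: 49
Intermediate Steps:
A(k) = 1/8
r(R, y) = 1/32 (r(R, y) = (0 + 1/8)/(-2 + 6) = (1/8)/4 = (1/8)*(1/4) = 1/32)
p(c, z) = 2 + z
V = 7 (V = 2 + 5 = 7)
V**2 = 7**2 = 49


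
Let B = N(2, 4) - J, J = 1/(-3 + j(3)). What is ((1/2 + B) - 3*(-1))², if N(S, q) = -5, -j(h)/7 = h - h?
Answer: 49/36 ≈ 1.3611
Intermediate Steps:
j(h) = 0 (j(h) = -7*(h - h) = -7*0 = 0)
J = -⅓ (J = 1/(-3 + 0) = 1/(-3) = -⅓ ≈ -0.33333)
B = -14/3 (B = -5 - 1*(-⅓) = -5 + ⅓ = -14/3 ≈ -4.6667)
((1/2 + B) - 3*(-1))² = ((1/2 - 14/3) - 3*(-1))² = ((1*(½) - 14/3) + 3)² = ((½ - 14/3) + 3)² = (-25/6 + 3)² = (-7/6)² = 49/36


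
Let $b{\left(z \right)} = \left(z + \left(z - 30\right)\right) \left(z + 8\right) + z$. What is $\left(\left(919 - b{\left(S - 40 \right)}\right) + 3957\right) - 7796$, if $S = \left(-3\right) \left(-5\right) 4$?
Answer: $-3220$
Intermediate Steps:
$S = 60$ ($S = 15 \cdot 4 = 60$)
$b{\left(z \right)} = z + \left(-30 + 2 z\right) \left(8 + z\right)$ ($b{\left(z \right)} = \left(z + \left(-30 + z\right)\right) \left(8 + z\right) + z = \left(-30 + 2 z\right) \left(8 + z\right) + z = z + \left(-30 + 2 z\right) \left(8 + z\right)$)
$\left(\left(919 - b{\left(S - 40 \right)}\right) + 3957\right) - 7796 = \left(\left(919 - \left(-240 - 13 \left(60 - 40\right) + 2 \left(60 - 40\right)^{2}\right)\right) + 3957\right) - 7796 = \left(\left(919 - \left(-240 - 260 + 2 \cdot 20^{2}\right)\right) + 3957\right) - 7796 = \left(\left(919 - \left(-240 - 260 + 2 \cdot 400\right)\right) + 3957\right) - 7796 = \left(\left(919 - \left(-240 - 260 + 800\right)\right) + 3957\right) - 7796 = \left(\left(919 - 300\right) + 3957\right) - 7796 = \left(619 + 3957\right) - 7796 = 4576 - 7796 = -3220$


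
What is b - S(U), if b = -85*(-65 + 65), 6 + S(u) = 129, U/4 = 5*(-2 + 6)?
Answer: -123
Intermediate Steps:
U = 80 (U = 4*(5*(-2 + 6)) = 4*(5*4) = 4*20 = 80)
S(u) = 123 (S(u) = -6 + 129 = 123)
b = 0 (b = -85*0 = 0)
b - S(U) = 0 - 1*123 = 0 - 123 = -123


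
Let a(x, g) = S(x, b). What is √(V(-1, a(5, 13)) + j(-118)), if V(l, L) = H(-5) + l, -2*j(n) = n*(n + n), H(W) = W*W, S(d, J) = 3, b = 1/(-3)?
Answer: 10*I*√139 ≈ 117.9*I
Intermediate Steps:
b = -⅓ ≈ -0.33333
H(W) = W²
a(x, g) = 3
j(n) = -n² (j(n) = -n*(n + n)/2 = -n*2*n/2 = -n²)
V(l, L) = 25 + l (V(l, L) = (-5)² + l = 25 + l)
√(V(-1, a(5, 13)) + j(-118)) = √((25 - 1) - 1*(-118)²) = √(24 - 1*13924) = √(24 - 13924) = √(-13900) = 10*I*√139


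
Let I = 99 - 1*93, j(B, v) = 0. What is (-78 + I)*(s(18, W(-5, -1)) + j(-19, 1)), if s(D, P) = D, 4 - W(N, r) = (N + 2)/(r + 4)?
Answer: -1296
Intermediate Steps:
W(N, r) = 4 - (2 + N)/(4 + r) (W(N, r) = 4 - (N + 2)/(r + 4) = 4 - (2 + N)/(4 + r))
I = 6 (I = 99 - 93 = 6)
(-78 + I)*(s(18, W(-5, -1)) + j(-19, 1)) = (-78 + 6)*(18 + 0) = -72*18 = -1296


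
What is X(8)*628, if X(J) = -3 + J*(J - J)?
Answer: -1884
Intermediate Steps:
X(J) = -3 (X(J) = -3 + J*0 = -3 + 0 = -3)
X(8)*628 = -3*628 = -1884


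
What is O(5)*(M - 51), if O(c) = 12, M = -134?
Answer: -2220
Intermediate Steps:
O(5)*(M - 51) = 12*(-134 - 51) = 12*(-185) = -2220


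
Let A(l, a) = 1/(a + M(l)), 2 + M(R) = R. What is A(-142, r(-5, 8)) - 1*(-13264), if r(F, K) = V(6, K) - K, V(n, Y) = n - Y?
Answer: 2042655/154 ≈ 13264.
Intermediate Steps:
M(R) = -2 + R
r(F, K) = 6 - 2*K (r(F, K) = (6 - K) - K = 6 - 2*K)
A(l, a) = 1/(-2 + a + l) (A(l, a) = 1/(a + (-2 + l)) = 1/(-2 + a + l))
A(-142, r(-5, 8)) - 1*(-13264) = 1/(-2 + (6 - 2*8) - 142) - 1*(-13264) = 1/(-2 + (6 - 16) - 142) + 13264 = 1/(-2 - 10 - 142) + 13264 = 1/(-154) + 13264 = -1/154 + 13264 = 2042655/154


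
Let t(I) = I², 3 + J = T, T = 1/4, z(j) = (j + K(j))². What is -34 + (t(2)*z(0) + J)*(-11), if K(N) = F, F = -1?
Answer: -191/4 ≈ -47.750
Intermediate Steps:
K(N) = -1
z(j) = (-1 + j)² (z(j) = (j - 1)² = (-1 + j)²)
T = ¼ (T = 1*(¼) = ¼ ≈ 0.25000)
J = -11/4 (J = -3 + ¼ = -11/4 ≈ -2.7500)
-34 + (t(2)*z(0) + J)*(-11) = -34 + (2²*(-1 + 0)² - 11/4)*(-11) = -34 + (4*(-1)² - 11/4)*(-11) = -34 + (4*1 - 11/4)*(-11) = -34 + (4 - 11/4)*(-11) = -34 + (5/4)*(-11) = -34 - 55/4 = -191/4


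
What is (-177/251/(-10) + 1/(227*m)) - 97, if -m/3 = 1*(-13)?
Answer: -2153870419/22221030 ≈ -96.929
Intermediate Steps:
m = 39 (m = -3*(-13) = 39)
(-177/251/(-10) + 1/(227*m)) - 97 = (-177/251/(-10) + 1/(227*39)) - 97 = (-177*1/251*(-⅒) + (1/227)*(1/39)) - 97 = (-177/251*(-⅒) + 1/8853) - 97 = (177/2510 + 1/8853) - 97 = 1569491/22221030 - 97 = -2153870419/22221030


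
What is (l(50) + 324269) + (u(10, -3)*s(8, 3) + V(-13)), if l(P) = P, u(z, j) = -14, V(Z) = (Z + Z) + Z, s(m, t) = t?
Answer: 324238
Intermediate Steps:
V(Z) = 3*Z (V(Z) = 2*Z + Z = 3*Z)
(l(50) + 324269) + (u(10, -3)*s(8, 3) + V(-13)) = (50 + 324269) + (-14*3 + 3*(-13)) = 324319 + (-42 - 39) = 324319 - 81 = 324238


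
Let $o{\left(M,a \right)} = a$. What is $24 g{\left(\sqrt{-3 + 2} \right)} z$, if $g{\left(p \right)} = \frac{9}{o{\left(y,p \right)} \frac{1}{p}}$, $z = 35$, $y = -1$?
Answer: $7560$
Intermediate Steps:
$g{\left(p \right)} = 9$ ($g{\left(p \right)} = \frac{9}{p \frac{1}{p}} = \frac{9}{1} = 9 \cdot 1 = 9$)
$24 g{\left(\sqrt{-3 + 2} \right)} z = 24 \cdot 9 \cdot 35 = 216 \cdot 35 = 7560$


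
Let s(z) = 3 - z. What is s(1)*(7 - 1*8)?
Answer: -2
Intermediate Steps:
s(1)*(7 - 1*8) = (3 - 1*1)*(7 - 1*8) = (3 - 1)*(7 - 8) = 2*(-1) = -2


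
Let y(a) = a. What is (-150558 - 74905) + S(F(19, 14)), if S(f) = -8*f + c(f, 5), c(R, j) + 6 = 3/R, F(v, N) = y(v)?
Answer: -4286796/19 ≈ -2.2562e+5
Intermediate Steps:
F(v, N) = v
c(R, j) = -6 + 3/R
S(f) = -6 - 8*f + 3/f (S(f) = -8*f + (-6 + 3/f) = -6 - 8*f + 3/f)
(-150558 - 74905) + S(F(19, 14)) = (-150558 - 74905) + (-6 - 8*19 + 3/19) = -225463 + (-6 - 152 + 3*(1/19)) = -225463 + (-6 - 152 + 3/19) = -225463 - 2999/19 = -4286796/19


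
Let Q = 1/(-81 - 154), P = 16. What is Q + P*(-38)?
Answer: -142881/235 ≈ -608.00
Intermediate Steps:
Q = -1/235 (Q = 1/(-235) = -1/235 ≈ -0.0042553)
Q + P*(-38) = -1/235 + 16*(-38) = -1/235 - 608 = -142881/235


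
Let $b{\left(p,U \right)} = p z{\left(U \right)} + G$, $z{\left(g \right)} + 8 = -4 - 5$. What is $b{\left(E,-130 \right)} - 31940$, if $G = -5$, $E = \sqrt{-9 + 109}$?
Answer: $-32115$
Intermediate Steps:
$E = 10$ ($E = \sqrt{100} = 10$)
$z{\left(g \right)} = -17$ ($z{\left(g \right)} = -8 - 9 = -17$)
$b{\left(p,U \right)} = -5 - 17 p$ ($b{\left(p,U \right)} = p \left(-17\right) - 5 = - 17 p - 5 = -5 - 17 p$)
$b{\left(E,-130 \right)} - 31940 = \left(-5 - 170\right) - 31940 = -175 - 31940 = -32115$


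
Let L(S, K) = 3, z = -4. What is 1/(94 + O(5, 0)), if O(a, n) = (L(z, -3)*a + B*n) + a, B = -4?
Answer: 1/114 ≈ 0.0087719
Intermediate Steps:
O(a, n) = -4*n + 4*a (O(a, n) = (3*a - 4*n) + a = (-4*n + 3*a) + a = -4*n + 4*a)
1/(94 + O(5, 0)) = 1/(94 + (-4*0 + 4*5)) = 1/(94 + (0 + 20)) = 1/(94 + 20) = 1/114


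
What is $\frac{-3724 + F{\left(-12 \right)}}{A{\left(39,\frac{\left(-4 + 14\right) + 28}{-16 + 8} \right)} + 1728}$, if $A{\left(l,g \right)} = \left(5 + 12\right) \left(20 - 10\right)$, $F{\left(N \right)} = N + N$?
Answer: $- \frac{1874}{949} \approx -1.9747$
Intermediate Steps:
$F{\left(N \right)} = 2 N$
$A{\left(l,g \right)} = 170$ ($A{\left(l,g \right)} = 17 \cdot 10 = 170$)
$\frac{-3724 + F{\left(-12 \right)}}{A{\left(39,\frac{\left(-4 + 14\right) + 28}{-16 + 8} \right)} + 1728} = \frac{-3724 + 2 \left(-12\right)}{170 + 1728} = \frac{-3724 - 24}{1898} = \left(-3748\right) \frac{1}{1898} = - \frac{1874}{949}$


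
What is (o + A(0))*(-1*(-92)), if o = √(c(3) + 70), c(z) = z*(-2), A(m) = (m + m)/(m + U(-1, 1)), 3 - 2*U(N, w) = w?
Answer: 736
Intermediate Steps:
U(N, w) = 3/2 - w/2
A(m) = 2*m/(1 + m) (A(m) = (m + m)/(m + (3/2 - ½*1)) = (2*m)/(m + (3/2 - ½)) = (2*m)/(m + 1) = (2*m)/(1 + m) = 2*m/(1 + m))
c(z) = -2*z
o = 8 (o = √(-2*3 + 70) = √(-6 + 70) = √64 = 8)
(o + A(0))*(-1*(-92)) = (8 + 2*0/(1 + 0))*(-1*(-92)) = (8 + 2*0/1)*92 = (8 + 2*0*1)*92 = (8 + 0)*92 = 8*92 = 736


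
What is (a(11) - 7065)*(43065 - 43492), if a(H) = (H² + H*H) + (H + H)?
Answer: 2904027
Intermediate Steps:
a(H) = 2*H + 2*H² (a(H) = (H² + H²) + 2*H = 2*H² + 2*H = 2*H + 2*H²)
(a(11) - 7065)*(43065 - 43492) = (2*11*(1 + 11) - 7065)*(43065 - 43492) = (2*11*12 - 7065)*(-427) = (264 - 7065)*(-427) = -6801*(-427) = 2904027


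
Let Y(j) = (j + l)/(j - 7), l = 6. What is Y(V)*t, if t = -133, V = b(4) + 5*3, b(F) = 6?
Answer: -513/2 ≈ -256.50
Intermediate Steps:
V = 21 (V = 6 + 5*3 = 6 + 15 = 21)
Y(j) = (6 + j)/(-7 + j) (Y(j) = (j + 6)/(j - 7) = (6 + j)/(-7 + j))
Y(V)*t = ((6 + 21)/(-7 + 21))*(-133) = (27/14)*(-133) = -513/2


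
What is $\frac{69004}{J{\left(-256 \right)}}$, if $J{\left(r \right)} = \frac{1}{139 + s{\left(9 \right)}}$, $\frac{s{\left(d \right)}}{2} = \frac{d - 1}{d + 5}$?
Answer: $\frac{67692924}{7} \approx 9.6704 \cdot 10^{6}$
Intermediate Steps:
$s{\left(d \right)} = \frac{2 \left(-1 + d\right)}{5 + d}$ ($s{\left(d \right)} = 2 \frac{d - 1}{d + 5} = 2 \frac{-1 + d}{5 + d} = \frac{2 \left(-1 + d\right)}{5 + d}$)
$J{\left(r \right)} = \frac{7}{981}$ ($J{\left(r \right)} = \frac{1}{139 + \frac{2 \left(-1 + 9\right)}{5 + 9}} = \frac{1}{139 + 2 \cdot \frac{1}{14} \cdot 8} = \frac{1}{139 + \frac{8}{7}} = \frac{1}{\frac{981}{7}} = \frac{7}{981}$)
$\frac{69004}{J{\left(-256 \right)}} = \frac{69004}{\frac{7}{981}} = 69004 \cdot \frac{981}{7} = \frac{67692924}{7}$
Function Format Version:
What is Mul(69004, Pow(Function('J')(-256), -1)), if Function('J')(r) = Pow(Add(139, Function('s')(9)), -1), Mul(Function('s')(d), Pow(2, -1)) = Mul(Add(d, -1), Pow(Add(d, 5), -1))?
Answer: Rational(67692924, 7) ≈ 9.6704e+6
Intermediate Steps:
Function('s')(d) = Mul(2, Pow(Add(5, d), -1), Add(-1, d)) (Function('s')(d) = Mul(2, Mul(Add(d, -1), Pow(Add(d, 5), -1))) = Mul(2, Mul(Add(-1, d), Pow(Add(5, d), -1))) = Mul(2, Mul(Pow(Add(5, d), -1), Add(-1, d))) = Mul(2, Pow(Add(5, d), -1), Add(-1, d)))
Function('J')(r) = Rational(7, 981) (Function('J')(r) = Pow(Add(139, Mul(2, Pow(Add(5, 9), -1), Add(-1, 9))), -1) = Pow(Add(139, Mul(2, Pow(14, -1), 8)), -1) = Pow(Add(139, Mul(2, Rational(1, 14), 8)), -1) = Pow(Add(139, Rational(8, 7)), -1) = Pow(Rational(981, 7), -1) = Rational(7, 981))
Mul(69004, Pow(Function('J')(-256), -1)) = Mul(69004, Pow(Rational(7, 981), -1)) = Mul(69004, Rational(981, 7)) = Rational(67692924, 7)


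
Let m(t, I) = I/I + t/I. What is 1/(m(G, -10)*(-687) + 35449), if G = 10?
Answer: 1/35449 ≈ 2.8210e-5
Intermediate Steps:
m(t, I) = 1 + t/I
1/(m(G, -10)*(-687) + 35449) = 1/(((-10 + 10)/(-10))*(-687) + 35449) = 1/(-⅒*0*(-687) + 35449) = 1/(0*(-687) + 35449) = 1/(0 + 35449) = 1/35449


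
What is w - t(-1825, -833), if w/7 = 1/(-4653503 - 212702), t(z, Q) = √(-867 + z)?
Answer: -7/4866205 - 2*I*√673 ≈ -1.4385e-6 - 51.884*I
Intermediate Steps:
w = -7/4866205 (w = 7/(-4653503 - 212702) = 7/(-4866205) = 7*(-1/4866205) = -7/4866205 ≈ -1.4385e-6)
w - t(-1825, -833) = -7/4866205 - √(-867 - 1825) = -7/4866205 - √(-2692) = -7/4866205 - 2*I*√673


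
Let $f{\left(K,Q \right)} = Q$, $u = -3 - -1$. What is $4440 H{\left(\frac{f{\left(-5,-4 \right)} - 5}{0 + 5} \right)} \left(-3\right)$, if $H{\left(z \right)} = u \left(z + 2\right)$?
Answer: $5328$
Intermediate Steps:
$u = -2$ ($u = -3 + 1 = -2$)
$H{\left(z \right)} = -4 - 2 z$ ($H{\left(z \right)} = - 2 \left(z + 2\right) = - 2 \left(2 + z\right) = -4 - 2 z$)
$4440 H{\left(\frac{f{\left(-5,-4 \right)} - 5}{0 + 5} \right)} \left(-3\right) = 4440 \left(-4 - 2 \frac{-4 - 5}{0 + 5}\right) \left(-3\right) = 4440 \left(-4 - 2 \left(- \frac{9}{5}\right)\right) \left(-3\right) = 4440 \left(-4 - 2 \left(\left(-9\right) \frac{1}{5}\right)\right) \left(-3\right) = 4440 \left(-4 - - \frac{18}{5}\right) \left(-3\right) = 4440 \left(-4 + \frac{18}{5}\right) \left(-3\right) = 4440 \left(\left(- \frac{2}{5}\right) \left(-3\right)\right) = 4440 \cdot \frac{6}{5} = 5328$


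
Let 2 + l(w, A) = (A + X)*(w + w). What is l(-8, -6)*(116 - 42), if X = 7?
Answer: -1332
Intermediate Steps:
l(w, A) = -2 + 2*w*(7 + A) (l(w, A) = -2 + (A + 7)*(w + w) = -2 + (7 + A)*(2*w) = -2 + 2*w*(7 + A))
l(-8, -6)*(116 - 42) = (-2 + 14*(-8) + 2*(-6)*(-8))*(116 - 42) = (-2 - 112 + 96)*74 = -18*74 = -1332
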